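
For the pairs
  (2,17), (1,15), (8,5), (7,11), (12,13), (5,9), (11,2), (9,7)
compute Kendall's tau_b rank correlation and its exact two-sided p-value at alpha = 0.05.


Step 1: Enumerate the 28 unordered pairs (i,j) with i<j and classify each by sign(x_j-x_i) * sign(y_j-y_i).
  (1,2):dx=-1,dy=-2->C; (1,3):dx=+6,dy=-12->D; (1,4):dx=+5,dy=-6->D; (1,5):dx=+10,dy=-4->D
  (1,6):dx=+3,dy=-8->D; (1,7):dx=+9,dy=-15->D; (1,8):dx=+7,dy=-10->D; (2,3):dx=+7,dy=-10->D
  (2,4):dx=+6,dy=-4->D; (2,5):dx=+11,dy=-2->D; (2,6):dx=+4,dy=-6->D; (2,7):dx=+10,dy=-13->D
  (2,8):dx=+8,dy=-8->D; (3,4):dx=-1,dy=+6->D; (3,5):dx=+4,dy=+8->C; (3,6):dx=-3,dy=+4->D
  (3,7):dx=+3,dy=-3->D; (3,8):dx=+1,dy=+2->C; (4,5):dx=+5,dy=+2->C; (4,6):dx=-2,dy=-2->C
  (4,7):dx=+4,dy=-9->D; (4,8):dx=+2,dy=-4->D; (5,6):dx=-7,dy=-4->C; (5,7):dx=-1,dy=-11->C
  (5,8):dx=-3,dy=-6->C; (6,7):dx=+6,dy=-7->D; (6,8):dx=+4,dy=-2->D; (7,8):dx=-2,dy=+5->D
Step 2: C = 8, D = 20, total pairs = 28.
Step 3: tau = (C - D)/(n(n-1)/2) = (8 - 20)/28 = -0.428571.
Step 4: Exact two-sided p-value (enumerate n! = 40320 permutations of y under H0): p = 0.178869.
Step 5: alpha = 0.05. fail to reject H0.

tau_b = -0.4286 (C=8, D=20), p = 0.178869, fail to reject H0.


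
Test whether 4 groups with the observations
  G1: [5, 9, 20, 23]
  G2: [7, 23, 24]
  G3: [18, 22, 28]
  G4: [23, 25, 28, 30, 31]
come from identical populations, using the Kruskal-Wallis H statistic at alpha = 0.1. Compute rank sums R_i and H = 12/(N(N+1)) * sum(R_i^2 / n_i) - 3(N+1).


Step 1: Combine all N = 15 observations and assign midranks.
sorted (value, group, rank): (5,G1,1), (7,G2,2), (9,G1,3), (18,G3,4), (20,G1,5), (22,G3,6), (23,G1,8), (23,G2,8), (23,G4,8), (24,G2,10), (25,G4,11), (28,G3,12.5), (28,G4,12.5), (30,G4,14), (31,G4,15)
Step 2: Sum ranks within each group.
R_1 = 17 (n_1 = 4)
R_2 = 20 (n_2 = 3)
R_3 = 22.5 (n_3 = 3)
R_4 = 60.5 (n_4 = 5)
Step 3: H = 12/(N(N+1)) * sum(R_i^2/n_i) - 3(N+1)
     = 12/(15*16) * (17^2/4 + 20^2/3 + 22.5^2/3 + 60.5^2/5) - 3*16
     = 0.050000 * 1106.38 - 48
     = 7.319167.
Step 4: Ties present; correction factor C = 1 - 30/(15^3 - 15) = 0.991071. Corrected H = 7.319167 / 0.991071 = 7.385105.
Step 5: Under H0, H ~ chi^2(3); p-value = 0.060585.
Step 6: alpha = 0.1. reject H0.

H = 7.3851, df = 3, p = 0.060585, reject H0.


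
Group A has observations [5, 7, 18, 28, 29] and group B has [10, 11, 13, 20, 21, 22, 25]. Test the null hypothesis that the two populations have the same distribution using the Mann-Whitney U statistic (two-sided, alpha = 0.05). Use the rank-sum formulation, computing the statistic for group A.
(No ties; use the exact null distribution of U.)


Step 1: Combine and sort all 12 observations; assign midranks.
sorted (value, group): (5,X), (7,X), (10,Y), (11,Y), (13,Y), (18,X), (20,Y), (21,Y), (22,Y), (25,Y), (28,X), (29,X)
ranks: 5->1, 7->2, 10->3, 11->4, 13->5, 18->6, 20->7, 21->8, 22->9, 25->10, 28->11, 29->12
Step 2: Rank sum for X: R1 = 1 + 2 + 6 + 11 + 12 = 32.
Step 3: U_X = R1 - n1(n1+1)/2 = 32 - 5*6/2 = 32 - 15 = 17.
       U_Y = n1*n2 - U_X = 35 - 17 = 18.
Step 4: No ties, so the exact null distribution of U (based on enumerating the C(12,5) = 792 equally likely rank assignments) gives the two-sided p-value.
Step 5: p-value = 1.000000; compare to alpha = 0.05. fail to reject H0.

U_X = 17, p = 1.000000, fail to reject H0 at alpha = 0.05.


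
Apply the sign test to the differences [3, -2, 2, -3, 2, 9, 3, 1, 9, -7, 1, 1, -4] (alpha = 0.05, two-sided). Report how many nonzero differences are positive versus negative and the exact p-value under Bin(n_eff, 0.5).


Step 1: Discard zero differences. Original n = 13; n_eff = number of nonzero differences = 13.
Nonzero differences (with sign): +3, -2, +2, -3, +2, +9, +3, +1, +9, -7, +1, +1, -4
Step 2: Count signs: positive = 9, negative = 4.
Step 3: Under H0: P(positive) = 0.5, so the number of positives S ~ Bin(13, 0.5).
Step 4: Two-sided exact p-value = sum of Bin(13,0.5) probabilities at or below the observed probability = 0.266846.
Step 5: alpha = 0.05. fail to reject H0.

n_eff = 13, pos = 9, neg = 4, p = 0.266846, fail to reject H0.


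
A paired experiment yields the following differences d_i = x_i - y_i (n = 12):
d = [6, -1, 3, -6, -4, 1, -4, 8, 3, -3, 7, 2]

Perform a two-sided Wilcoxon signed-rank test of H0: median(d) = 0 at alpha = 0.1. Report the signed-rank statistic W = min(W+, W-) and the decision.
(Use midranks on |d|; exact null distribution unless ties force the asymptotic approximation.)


Step 1: Drop any zero differences (none here) and take |d_i|.
|d| = [6, 1, 3, 6, 4, 1, 4, 8, 3, 3, 7, 2]
Step 2: Midrank |d_i| (ties get averaged ranks).
ranks: |6|->9.5, |1|->1.5, |3|->5, |6|->9.5, |4|->7.5, |1|->1.5, |4|->7.5, |8|->12, |3|->5, |3|->5, |7|->11, |2|->3
Step 3: Attach original signs; sum ranks with positive sign and with negative sign.
W+ = 9.5 + 5 + 1.5 + 12 + 5 + 11 + 3 = 47
W- = 1.5 + 9.5 + 7.5 + 7.5 + 5 = 31
(Check: W+ + W- = 78 should equal n(n+1)/2 = 78.)
Step 4: Test statistic W = min(W+, W-) = 31.
Step 5: Ties in |d|, so use the tie-corrected normal approximation.
        E[W] = n(n+1)/4 = 12*13/4 = 39.
        Tie groups: |d|=1 (t=2), |d|=3 (t=3), |d|=4 (t=2), |d|=6 (t=2); sum(t^3 - t) = 42.
        Var[W] = n(n+1)(2n+1)/24 - sum(t^3-t)/48 = 3900/24 - 42/48 = 161.625.
        z = (W - E[W]) / sqrt(Var[W]) = (31 - 39) / 12.7132 = -0.6293.
        Two-sided p = 2*Phi(z) = 0.529174.
Step 6: alpha = 0.1. fail to reject H0.

W+ = 47, W- = 31, W = min = 31, p = 0.529174, fail to reject H0.


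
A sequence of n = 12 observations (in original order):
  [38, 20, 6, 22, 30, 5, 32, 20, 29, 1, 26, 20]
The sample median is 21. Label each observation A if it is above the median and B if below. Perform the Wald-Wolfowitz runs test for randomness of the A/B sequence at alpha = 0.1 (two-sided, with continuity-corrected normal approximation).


Step 1: Compute median = 21; label A = above, B = below.
Labels in order: ABBAABABABAB  (n_A = 6, n_B = 6)
Step 2: Count runs R = 10.
Step 3: Under H0 (random ordering), E[R] = 2*n_A*n_B/(n_A+n_B) + 1 = 2*6*6/12 + 1 = 7.0000.
        Var[R] = 2*n_A*n_B*(2*n_A*n_B - n_A - n_B) / ((n_A+n_B)^2 * (n_A+n_B-1)) = 4320/1584 = 2.7273.
        SD[R] = 1.6514.
Step 4: Continuity-corrected z = (R - 0.5 - E[R]) / SD[R] = (10 - 0.5 - 7.0000) / 1.6514 = 1.5138.
Step 5: Two-sided p-value via normal approximation = 2*(1 - Phi(|z|)) = 0.130070.
Step 6: alpha = 0.1. fail to reject H0.

R = 10, z = 1.5138, p = 0.130070, fail to reject H0.


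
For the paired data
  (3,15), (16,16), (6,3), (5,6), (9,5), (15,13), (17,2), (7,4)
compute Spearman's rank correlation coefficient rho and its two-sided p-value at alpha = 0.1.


Step 1: Rank x and y separately (midranks; no ties here).
rank(x): 3->1, 16->7, 6->3, 5->2, 9->5, 15->6, 17->8, 7->4
rank(y): 15->7, 16->8, 3->2, 6->5, 5->4, 13->6, 2->1, 4->3
Step 2: d_i = R_x(i) - R_y(i); compute d_i^2.
  (1-7)^2=36, (7-8)^2=1, (3-2)^2=1, (2-5)^2=9, (5-4)^2=1, (6-6)^2=0, (8-1)^2=49, (4-3)^2=1
sum(d^2) = 98.
Step 3: rho = 1 - 6*98 / (8*(8^2 - 1)) = 1 - 588/504 = -0.166667.
Step 4: Under H0, t = rho * sqrt((n-2)/(1-rho^2)) = -0.4140 ~ t(6).
Step 5: Two-sided p-value from the t-distribution with 6 df = 0.693239.
Step 6: alpha = 0.1. fail to reject H0.

rho = -0.1667, p = 0.693239, fail to reject H0 at alpha = 0.1.


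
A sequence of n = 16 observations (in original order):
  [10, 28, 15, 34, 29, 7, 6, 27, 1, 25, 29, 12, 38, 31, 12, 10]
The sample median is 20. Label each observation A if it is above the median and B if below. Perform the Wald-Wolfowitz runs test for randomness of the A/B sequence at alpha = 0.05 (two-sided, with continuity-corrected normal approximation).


Step 1: Compute median = 20; label A = above, B = below.
Labels in order: BABAABBABAABAABB  (n_A = 8, n_B = 8)
Step 2: Count runs R = 11.
Step 3: Under H0 (random ordering), E[R] = 2*n_A*n_B/(n_A+n_B) + 1 = 2*8*8/16 + 1 = 9.0000.
        Var[R] = 2*n_A*n_B*(2*n_A*n_B - n_A - n_B) / ((n_A+n_B)^2 * (n_A+n_B-1)) = 14336/3840 = 3.7333.
        SD[R] = 1.9322.
Step 4: Continuity-corrected z = (R - 0.5 - E[R]) / SD[R] = (11 - 0.5 - 9.0000) / 1.9322 = 0.7763.
Step 5: Two-sided p-value via normal approximation = 2*(1 - Phi(|z|)) = 0.437558.
Step 6: alpha = 0.05. fail to reject H0.

R = 11, z = 0.7763, p = 0.437558, fail to reject H0.


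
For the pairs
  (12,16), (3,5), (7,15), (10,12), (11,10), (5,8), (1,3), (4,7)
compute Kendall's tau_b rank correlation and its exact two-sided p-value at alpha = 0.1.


Step 1: Enumerate the 28 unordered pairs (i,j) with i<j and classify each by sign(x_j-x_i) * sign(y_j-y_i).
  (1,2):dx=-9,dy=-11->C; (1,3):dx=-5,dy=-1->C; (1,4):dx=-2,dy=-4->C; (1,5):dx=-1,dy=-6->C
  (1,6):dx=-7,dy=-8->C; (1,7):dx=-11,dy=-13->C; (1,8):dx=-8,dy=-9->C; (2,3):dx=+4,dy=+10->C
  (2,4):dx=+7,dy=+7->C; (2,5):dx=+8,dy=+5->C; (2,6):dx=+2,dy=+3->C; (2,7):dx=-2,dy=-2->C
  (2,8):dx=+1,dy=+2->C; (3,4):dx=+3,dy=-3->D; (3,5):dx=+4,dy=-5->D; (3,6):dx=-2,dy=-7->C
  (3,7):dx=-6,dy=-12->C; (3,8):dx=-3,dy=-8->C; (4,5):dx=+1,dy=-2->D; (4,6):dx=-5,dy=-4->C
  (4,7):dx=-9,dy=-9->C; (4,8):dx=-6,dy=-5->C; (5,6):dx=-6,dy=-2->C; (5,7):dx=-10,dy=-7->C
  (5,8):dx=-7,dy=-3->C; (6,7):dx=-4,dy=-5->C; (6,8):dx=-1,dy=-1->C; (7,8):dx=+3,dy=+4->C
Step 2: C = 25, D = 3, total pairs = 28.
Step 3: tau = (C - D)/(n(n-1)/2) = (25 - 3)/28 = 0.785714.
Step 4: Exact two-sided p-value (enumerate n! = 40320 permutations of y under H0): p = 0.005506.
Step 5: alpha = 0.1. reject H0.

tau_b = 0.7857 (C=25, D=3), p = 0.005506, reject H0.


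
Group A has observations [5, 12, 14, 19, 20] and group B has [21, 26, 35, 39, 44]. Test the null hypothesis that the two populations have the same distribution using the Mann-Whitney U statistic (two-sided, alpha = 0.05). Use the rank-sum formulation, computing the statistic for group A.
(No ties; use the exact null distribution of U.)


Step 1: Combine and sort all 10 observations; assign midranks.
sorted (value, group): (5,X), (12,X), (14,X), (19,X), (20,X), (21,Y), (26,Y), (35,Y), (39,Y), (44,Y)
ranks: 5->1, 12->2, 14->3, 19->4, 20->5, 21->6, 26->7, 35->8, 39->9, 44->10
Step 2: Rank sum for X: R1 = 1 + 2 + 3 + 4 + 5 = 15.
Step 3: U_X = R1 - n1(n1+1)/2 = 15 - 5*6/2 = 15 - 15 = 0.
       U_Y = n1*n2 - U_X = 25 - 0 = 25.
Step 4: No ties, so the exact null distribution of U (based on enumerating the C(10,5) = 252 equally likely rank assignments) gives the two-sided p-value.
Step 5: p-value = 0.007937; compare to alpha = 0.05. reject H0.

U_X = 0, p = 0.007937, reject H0 at alpha = 0.05.


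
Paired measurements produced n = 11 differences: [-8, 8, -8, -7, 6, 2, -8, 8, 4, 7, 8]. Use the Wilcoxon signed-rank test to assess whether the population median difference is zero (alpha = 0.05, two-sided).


Step 1: Drop any zero differences (none here) and take |d_i|.
|d| = [8, 8, 8, 7, 6, 2, 8, 8, 4, 7, 8]
Step 2: Midrank |d_i| (ties get averaged ranks).
ranks: |8|->8.5, |8|->8.5, |8|->8.5, |7|->4.5, |6|->3, |2|->1, |8|->8.5, |8|->8.5, |4|->2, |7|->4.5, |8|->8.5
Step 3: Attach original signs; sum ranks with positive sign and with negative sign.
W+ = 8.5 + 3 + 1 + 8.5 + 2 + 4.5 + 8.5 = 36
W- = 8.5 + 8.5 + 4.5 + 8.5 = 30
(Check: W+ + W- = 66 should equal n(n+1)/2 = 66.)
Step 4: Test statistic W = min(W+, W-) = 30.
Step 5: Ties in |d|, so use the tie-corrected normal approximation.
        E[W] = n(n+1)/4 = 11*12/4 = 33.
        Tie groups: |d|=7 (t=2), |d|=8 (t=6); sum(t^3 - t) = 216.
        Var[W] = n(n+1)(2n+1)/24 - sum(t^3-t)/48 = 3036/24 - 216/48 = 122.
        z = (W - E[W]) / sqrt(Var[W]) = (30 - 33) / 11.0454 = -0.2716.
        Two-sided p = 2*Phi(z) = 0.785924.
Step 6: alpha = 0.05. fail to reject H0.

W+ = 36, W- = 30, W = min = 30, p = 0.785924, fail to reject H0.


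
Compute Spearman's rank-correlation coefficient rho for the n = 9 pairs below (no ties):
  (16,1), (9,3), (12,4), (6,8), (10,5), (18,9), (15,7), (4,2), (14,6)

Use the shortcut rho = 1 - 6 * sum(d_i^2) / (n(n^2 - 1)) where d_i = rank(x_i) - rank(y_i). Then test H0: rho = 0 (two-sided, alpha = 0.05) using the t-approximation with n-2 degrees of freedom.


Step 1: Rank x and y separately (midranks; no ties here).
rank(x): 16->8, 9->3, 12->5, 6->2, 10->4, 18->9, 15->7, 4->1, 14->6
rank(y): 1->1, 3->3, 4->4, 8->8, 5->5, 9->9, 7->7, 2->2, 6->6
Step 2: d_i = R_x(i) - R_y(i); compute d_i^2.
  (8-1)^2=49, (3-3)^2=0, (5-4)^2=1, (2-8)^2=36, (4-5)^2=1, (9-9)^2=0, (7-7)^2=0, (1-2)^2=1, (6-6)^2=0
sum(d^2) = 88.
Step 3: rho = 1 - 6*88 / (9*(9^2 - 1)) = 1 - 528/720 = 0.266667.
Step 4: Under H0, t = rho * sqrt((n-2)/(1-rho^2)) = 0.7320 ~ t(7).
Step 5: Two-sided p-value from the t-distribution with 7 df = 0.487922.
Step 6: alpha = 0.05. fail to reject H0.

rho = 0.2667, p = 0.487922, fail to reject H0 at alpha = 0.05.


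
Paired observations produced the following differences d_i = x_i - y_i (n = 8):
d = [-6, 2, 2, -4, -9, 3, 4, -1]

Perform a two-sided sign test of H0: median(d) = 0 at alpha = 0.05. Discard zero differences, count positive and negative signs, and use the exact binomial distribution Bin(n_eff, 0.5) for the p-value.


Step 1: Discard zero differences. Original n = 8; n_eff = number of nonzero differences = 8.
Nonzero differences (with sign): -6, +2, +2, -4, -9, +3, +4, -1
Step 2: Count signs: positive = 4, negative = 4.
Step 3: Under H0: P(positive) = 0.5, so the number of positives S ~ Bin(8, 0.5).
Step 4: Two-sided exact p-value = sum of Bin(8,0.5) probabilities at or below the observed probability = 1.000000.
Step 5: alpha = 0.05. fail to reject H0.

n_eff = 8, pos = 4, neg = 4, p = 1.000000, fail to reject H0.


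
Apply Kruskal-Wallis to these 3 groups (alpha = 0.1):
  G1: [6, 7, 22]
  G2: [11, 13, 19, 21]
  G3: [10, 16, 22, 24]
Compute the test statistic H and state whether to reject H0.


Step 1: Combine all N = 11 observations and assign midranks.
sorted (value, group, rank): (6,G1,1), (7,G1,2), (10,G3,3), (11,G2,4), (13,G2,5), (16,G3,6), (19,G2,7), (21,G2,8), (22,G1,9.5), (22,G3,9.5), (24,G3,11)
Step 2: Sum ranks within each group.
R_1 = 12.5 (n_1 = 3)
R_2 = 24 (n_2 = 4)
R_3 = 29.5 (n_3 = 4)
Step 3: H = 12/(N(N+1)) * sum(R_i^2/n_i) - 3(N+1)
     = 12/(11*12) * (12.5^2/3 + 24^2/4 + 29.5^2/4) - 3*12
     = 0.090909 * 413.646 - 36
     = 1.604167.
Step 4: Ties present; correction factor C = 1 - 6/(11^3 - 11) = 0.995455. Corrected H = 1.604167 / 0.995455 = 1.611492.
Step 5: Under H0, H ~ chi^2(2); p-value = 0.446755.
Step 6: alpha = 0.1. fail to reject H0.

H = 1.6115, df = 2, p = 0.446755, fail to reject H0.


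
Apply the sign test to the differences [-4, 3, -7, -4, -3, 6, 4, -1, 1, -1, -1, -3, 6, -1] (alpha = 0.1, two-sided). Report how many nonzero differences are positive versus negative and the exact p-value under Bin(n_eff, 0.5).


Step 1: Discard zero differences. Original n = 14; n_eff = number of nonzero differences = 14.
Nonzero differences (with sign): -4, +3, -7, -4, -3, +6, +4, -1, +1, -1, -1, -3, +6, -1
Step 2: Count signs: positive = 5, negative = 9.
Step 3: Under H0: P(positive) = 0.5, so the number of positives S ~ Bin(14, 0.5).
Step 4: Two-sided exact p-value = sum of Bin(14,0.5) probabilities at or below the observed probability = 0.423950.
Step 5: alpha = 0.1. fail to reject H0.

n_eff = 14, pos = 5, neg = 9, p = 0.423950, fail to reject H0.


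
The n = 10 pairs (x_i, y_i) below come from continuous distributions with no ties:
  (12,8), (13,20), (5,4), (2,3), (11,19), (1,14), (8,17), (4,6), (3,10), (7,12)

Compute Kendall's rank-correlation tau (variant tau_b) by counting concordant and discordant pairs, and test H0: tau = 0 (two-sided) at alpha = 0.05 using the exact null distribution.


Step 1: Enumerate the 45 unordered pairs (i,j) with i<j and classify each by sign(x_j-x_i) * sign(y_j-y_i).
  (1,2):dx=+1,dy=+12->C; (1,3):dx=-7,dy=-4->C; (1,4):dx=-10,dy=-5->C; (1,5):dx=-1,dy=+11->D
  (1,6):dx=-11,dy=+6->D; (1,7):dx=-4,dy=+9->D; (1,8):dx=-8,dy=-2->C; (1,9):dx=-9,dy=+2->D
  (1,10):dx=-5,dy=+4->D; (2,3):dx=-8,dy=-16->C; (2,4):dx=-11,dy=-17->C; (2,5):dx=-2,dy=-1->C
  (2,6):dx=-12,dy=-6->C; (2,7):dx=-5,dy=-3->C; (2,8):dx=-9,dy=-14->C; (2,9):dx=-10,dy=-10->C
  (2,10):dx=-6,dy=-8->C; (3,4):dx=-3,dy=-1->C; (3,5):dx=+6,dy=+15->C; (3,6):dx=-4,dy=+10->D
  (3,7):dx=+3,dy=+13->C; (3,8):dx=-1,dy=+2->D; (3,9):dx=-2,dy=+6->D; (3,10):dx=+2,dy=+8->C
  (4,5):dx=+9,dy=+16->C; (4,6):dx=-1,dy=+11->D; (4,7):dx=+6,dy=+14->C; (4,8):dx=+2,dy=+3->C
  (4,9):dx=+1,dy=+7->C; (4,10):dx=+5,dy=+9->C; (5,6):dx=-10,dy=-5->C; (5,7):dx=-3,dy=-2->C
  (5,8):dx=-7,dy=-13->C; (5,9):dx=-8,dy=-9->C; (5,10):dx=-4,dy=-7->C; (6,7):dx=+7,dy=+3->C
  (6,8):dx=+3,dy=-8->D; (6,9):dx=+2,dy=-4->D; (6,10):dx=+6,dy=-2->D; (7,8):dx=-4,dy=-11->C
  (7,9):dx=-5,dy=-7->C; (7,10):dx=-1,dy=-5->C; (8,9):dx=-1,dy=+4->D; (8,10):dx=+3,dy=+6->C
  (9,10):dx=+4,dy=+2->C
Step 2: C = 32, D = 13, total pairs = 45.
Step 3: tau = (C - D)/(n(n-1)/2) = (32 - 13)/45 = 0.422222.
Step 4: Exact two-sided p-value (enumerate n! = 3628800 permutations of y under H0): p = 0.108313.
Step 5: alpha = 0.05. fail to reject H0.

tau_b = 0.4222 (C=32, D=13), p = 0.108313, fail to reject H0.


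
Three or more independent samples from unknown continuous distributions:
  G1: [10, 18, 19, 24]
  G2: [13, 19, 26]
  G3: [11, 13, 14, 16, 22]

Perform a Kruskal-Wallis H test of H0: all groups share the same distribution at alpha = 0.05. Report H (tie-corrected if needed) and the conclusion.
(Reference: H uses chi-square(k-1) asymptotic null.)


Step 1: Combine all N = 12 observations and assign midranks.
sorted (value, group, rank): (10,G1,1), (11,G3,2), (13,G2,3.5), (13,G3,3.5), (14,G3,5), (16,G3,6), (18,G1,7), (19,G1,8.5), (19,G2,8.5), (22,G3,10), (24,G1,11), (26,G2,12)
Step 2: Sum ranks within each group.
R_1 = 27.5 (n_1 = 4)
R_2 = 24 (n_2 = 3)
R_3 = 26.5 (n_3 = 5)
Step 3: H = 12/(N(N+1)) * sum(R_i^2/n_i) - 3(N+1)
     = 12/(12*13) * (27.5^2/4 + 24^2/3 + 26.5^2/5) - 3*13
     = 0.076923 * 521.513 - 39
     = 1.116346.
Step 4: Ties present; correction factor C = 1 - 12/(12^3 - 12) = 0.993007. Corrected H = 1.116346 / 0.993007 = 1.124208.
Step 5: Under H0, H ~ chi^2(2); p-value = 0.570009.
Step 6: alpha = 0.05. fail to reject H0.

H = 1.1242, df = 2, p = 0.570009, fail to reject H0.


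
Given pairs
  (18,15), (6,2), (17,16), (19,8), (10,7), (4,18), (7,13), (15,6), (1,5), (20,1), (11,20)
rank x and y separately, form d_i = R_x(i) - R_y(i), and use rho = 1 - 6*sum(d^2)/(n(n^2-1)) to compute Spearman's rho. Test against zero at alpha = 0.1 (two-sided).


Step 1: Rank x and y separately (midranks; no ties here).
rank(x): 18->9, 6->3, 17->8, 19->10, 10->5, 4->2, 7->4, 15->7, 1->1, 20->11, 11->6
rank(y): 15->8, 2->2, 16->9, 8->6, 7->5, 18->10, 13->7, 6->4, 5->3, 1->1, 20->11
Step 2: d_i = R_x(i) - R_y(i); compute d_i^2.
  (9-8)^2=1, (3-2)^2=1, (8-9)^2=1, (10-6)^2=16, (5-5)^2=0, (2-10)^2=64, (4-7)^2=9, (7-4)^2=9, (1-3)^2=4, (11-1)^2=100, (6-11)^2=25
sum(d^2) = 230.
Step 3: rho = 1 - 6*230 / (11*(11^2 - 1)) = 1 - 1380/1320 = -0.045455.
Step 4: Under H0, t = rho * sqrt((n-2)/(1-rho^2)) = -0.1365 ~ t(9).
Step 5: Two-sided p-value from the t-distribution with 9 df = 0.894427.
Step 6: alpha = 0.1. fail to reject H0.

rho = -0.0455, p = 0.894427, fail to reject H0 at alpha = 0.1.


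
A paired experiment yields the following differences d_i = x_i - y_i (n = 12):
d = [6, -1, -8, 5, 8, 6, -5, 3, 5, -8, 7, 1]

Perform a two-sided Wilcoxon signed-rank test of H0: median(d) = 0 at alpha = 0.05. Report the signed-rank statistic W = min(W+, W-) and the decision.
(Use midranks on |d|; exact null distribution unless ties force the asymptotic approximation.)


Step 1: Drop any zero differences (none here) and take |d_i|.
|d| = [6, 1, 8, 5, 8, 6, 5, 3, 5, 8, 7, 1]
Step 2: Midrank |d_i| (ties get averaged ranks).
ranks: |6|->7.5, |1|->1.5, |8|->11, |5|->5, |8|->11, |6|->7.5, |5|->5, |3|->3, |5|->5, |8|->11, |7|->9, |1|->1.5
Step 3: Attach original signs; sum ranks with positive sign and with negative sign.
W+ = 7.5 + 5 + 11 + 7.5 + 3 + 5 + 9 + 1.5 = 49.5
W- = 1.5 + 11 + 5 + 11 = 28.5
(Check: W+ + W- = 78 should equal n(n+1)/2 = 78.)
Step 4: Test statistic W = min(W+, W-) = 28.5.
Step 5: Ties in |d|, so use the tie-corrected normal approximation.
        E[W] = n(n+1)/4 = 12*13/4 = 39.
        Tie groups: |d|=1 (t=2), |d|=5 (t=3), |d|=6 (t=2), |d|=8 (t=3); sum(t^3 - t) = 60.
        Var[W] = n(n+1)(2n+1)/24 - sum(t^3-t)/48 = 3900/24 - 60/48 = 161.25.
        z = (W - E[W]) / sqrt(Var[W]) = (28.5 - 39) / 12.6984 = -0.8269.
        Two-sided p = 2*Phi(z) = 0.408308.
Step 6: alpha = 0.05. fail to reject H0.

W+ = 49.5, W- = 28.5, W = min = 28.5, p = 0.408308, fail to reject H0.


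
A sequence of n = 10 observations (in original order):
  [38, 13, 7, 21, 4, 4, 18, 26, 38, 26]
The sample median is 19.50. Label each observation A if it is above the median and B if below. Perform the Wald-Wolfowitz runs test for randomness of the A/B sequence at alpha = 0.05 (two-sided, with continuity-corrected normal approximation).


Step 1: Compute median = 19.50; label A = above, B = below.
Labels in order: ABBABBBAAA  (n_A = 5, n_B = 5)
Step 2: Count runs R = 5.
Step 3: Under H0 (random ordering), E[R] = 2*n_A*n_B/(n_A+n_B) + 1 = 2*5*5/10 + 1 = 6.0000.
        Var[R] = 2*n_A*n_B*(2*n_A*n_B - n_A - n_B) / ((n_A+n_B)^2 * (n_A+n_B-1)) = 2000/900 = 2.2222.
        SD[R] = 1.4907.
Step 4: Continuity-corrected z = (R + 0.5 - E[R]) / SD[R] = (5 + 0.5 - 6.0000) / 1.4907 = -0.3354.
Step 5: Two-sided p-value via normal approximation = 2*(1 - Phi(|z|)) = 0.737316.
Step 6: alpha = 0.05. fail to reject H0.

R = 5, z = -0.3354, p = 0.737316, fail to reject H0.


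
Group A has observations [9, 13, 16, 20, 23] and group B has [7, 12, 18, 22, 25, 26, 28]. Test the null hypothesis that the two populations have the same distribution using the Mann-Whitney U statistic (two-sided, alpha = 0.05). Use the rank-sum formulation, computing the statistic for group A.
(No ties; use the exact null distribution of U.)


Step 1: Combine and sort all 12 observations; assign midranks.
sorted (value, group): (7,Y), (9,X), (12,Y), (13,X), (16,X), (18,Y), (20,X), (22,Y), (23,X), (25,Y), (26,Y), (28,Y)
ranks: 7->1, 9->2, 12->3, 13->4, 16->5, 18->6, 20->7, 22->8, 23->9, 25->10, 26->11, 28->12
Step 2: Rank sum for X: R1 = 2 + 4 + 5 + 7 + 9 = 27.
Step 3: U_X = R1 - n1(n1+1)/2 = 27 - 5*6/2 = 27 - 15 = 12.
       U_Y = n1*n2 - U_X = 35 - 12 = 23.
Step 4: No ties, so the exact null distribution of U (based on enumerating the C(12,5) = 792 equally likely rank assignments) gives the two-sided p-value.
Step 5: p-value = 0.431818; compare to alpha = 0.05. fail to reject H0.

U_X = 12, p = 0.431818, fail to reject H0 at alpha = 0.05.


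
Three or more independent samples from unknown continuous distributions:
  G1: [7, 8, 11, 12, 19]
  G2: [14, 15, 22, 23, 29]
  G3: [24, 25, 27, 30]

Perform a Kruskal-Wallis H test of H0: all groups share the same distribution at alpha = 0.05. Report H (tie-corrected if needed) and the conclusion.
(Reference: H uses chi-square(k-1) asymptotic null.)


Step 1: Combine all N = 14 observations and assign midranks.
sorted (value, group, rank): (7,G1,1), (8,G1,2), (11,G1,3), (12,G1,4), (14,G2,5), (15,G2,6), (19,G1,7), (22,G2,8), (23,G2,9), (24,G3,10), (25,G3,11), (27,G3,12), (29,G2,13), (30,G3,14)
Step 2: Sum ranks within each group.
R_1 = 17 (n_1 = 5)
R_2 = 41 (n_2 = 5)
R_3 = 47 (n_3 = 4)
Step 3: H = 12/(N(N+1)) * sum(R_i^2/n_i) - 3(N+1)
     = 12/(14*15) * (17^2/5 + 41^2/5 + 47^2/4) - 3*15
     = 0.057143 * 946.25 - 45
     = 9.071429.
Step 4: No ties, so H is used without correction.
Step 5: Under H0, H ~ chi^2(2); p-value = 0.010719.
Step 6: alpha = 0.05. reject H0.

H = 9.0714, df = 2, p = 0.010719, reject H0.


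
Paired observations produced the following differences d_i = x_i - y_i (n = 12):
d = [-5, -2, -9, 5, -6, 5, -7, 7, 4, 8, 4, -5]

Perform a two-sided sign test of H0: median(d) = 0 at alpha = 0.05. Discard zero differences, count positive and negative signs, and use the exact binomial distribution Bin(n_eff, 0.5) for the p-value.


Step 1: Discard zero differences. Original n = 12; n_eff = number of nonzero differences = 12.
Nonzero differences (with sign): -5, -2, -9, +5, -6, +5, -7, +7, +4, +8, +4, -5
Step 2: Count signs: positive = 6, negative = 6.
Step 3: Under H0: P(positive) = 0.5, so the number of positives S ~ Bin(12, 0.5).
Step 4: Two-sided exact p-value = sum of Bin(12,0.5) probabilities at or below the observed probability = 1.000000.
Step 5: alpha = 0.05. fail to reject H0.

n_eff = 12, pos = 6, neg = 6, p = 1.000000, fail to reject H0.


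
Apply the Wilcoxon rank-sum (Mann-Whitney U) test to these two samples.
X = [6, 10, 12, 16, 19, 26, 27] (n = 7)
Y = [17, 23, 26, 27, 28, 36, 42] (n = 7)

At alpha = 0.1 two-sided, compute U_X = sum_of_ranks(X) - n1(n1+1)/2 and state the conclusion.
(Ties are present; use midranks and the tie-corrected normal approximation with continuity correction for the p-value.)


Step 1: Combine and sort all 14 observations; assign midranks.
sorted (value, group): (6,X), (10,X), (12,X), (16,X), (17,Y), (19,X), (23,Y), (26,X), (26,Y), (27,X), (27,Y), (28,Y), (36,Y), (42,Y)
ranks: 6->1, 10->2, 12->3, 16->4, 17->5, 19->6, 23->7, 26->8.5, 26->8.5, 27->10.5, 27->10.5, 28->12, 36->13, 42->14
Step 2: Rank sum for X: R1 = 1 + 2 + 3 + 4 + 6 + 8.5 + 10.5 = 35.
Step 3: U_X = R1 - n1(n1+1)/2 = 35 - 7*8/2 = 35 - 28 = 7.
       U_Y = n1*n2 - U_X = 49 - 7 = 42.
Step 4: Ties are present, so use the tie-corrected normal approximation (with continuity correction) for the p-value.
Step 5: p-value = 0.029483; compare to alpha = 0.1. reject H0.

U_X = 7, p = 0.029483, reject H0 at alpha = 0.1.


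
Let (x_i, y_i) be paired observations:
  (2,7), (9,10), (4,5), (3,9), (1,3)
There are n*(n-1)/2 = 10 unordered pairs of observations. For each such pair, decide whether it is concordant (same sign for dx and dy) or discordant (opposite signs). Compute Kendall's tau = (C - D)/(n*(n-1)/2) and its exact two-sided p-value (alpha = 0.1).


Step 1: Enumerate the 10 unordered pairs (i,j) with i<j and classify each by sign(x_j-x_i) * sign(y_j-y_i).
  (1,2):dx=+7,dy=+3->C; (1,3):dx=+2,dy=-2->D; (1,4):dx=+1,dy=+2->C; (1,5):dx=-1,dy=-4->C
  (2,3):dx=-5,dy=-5->C; (2,4):dx=-6,dy=-1->C; (2,5):dx=-8,dy=-7->C; (3,4):dx=-1,dy=+4->D
  (3,5):dx=-3,dy=-2->C; (4,5):dx=-2,dy=-6->C
Step 2: C = 8, D = 2, total pairs = 10.
Step 3: tau = (C - D)/(n(n-1)/2) = (8 - 2)/10 = 0.600000.
Step 4: Exact two-sided p-value (enumerate n! = 120 permutations of y under H0): p = 0.233333.
Step 5: alpha = 0.1. fail to reject H0.

tau_b = 0.6000 (C=8, D=2), p = 0.233333, fail to reject H0.


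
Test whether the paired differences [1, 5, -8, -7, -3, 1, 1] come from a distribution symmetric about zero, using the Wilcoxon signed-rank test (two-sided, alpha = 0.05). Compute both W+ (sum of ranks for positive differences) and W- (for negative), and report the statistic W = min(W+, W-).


Step 1: Drop any zero differences (none here) and take |d_i|.
|d| = [1, 5, 8, 7, 3, 1, 1]
Step 2: Midrank |d_i| (ties get averaged ranks).
ranks: |1|->2, |5|->5, |8|->7, |7|->6, |3|->4, |1|->2, |1|->2
Step 3: Attach original signs; sum ranks with positive sign and with negative sign.
W+ = 2 + 5 + 2 + 2 = 11
W- = 7 + 6 + 4 = 17
(Check: W+ + W- = 28 should equal n(n+1)/2 = 28.)
Step 4: Test statistic W = min(W+, W-) = 11.
Step 5: Ties in |d|, so use the tie-corrected normal approximation.
        E[W] = n(n+1)/4 = 7*8/4 = 14.
        Tie groups: |d|=1 (t=3); sum(t^3 - t) = 24.
        Var[W] = n(n+1)(2n+1)/24 - sum(t^3-t)/48 = 840/24 - 24/48 = 34.5.
        z = (W - E[W]) / sqrt(Var[W]) = (11 - 14) / 5.8737 = -0.5108.
        Two-sided p = 2*Phi(z) = 0.609523.
Step 6: alpha = 0.05. fail to reject H0.

W+ = 11, W- = 17, W = min = 11, p = 0.609523, fail to reject H0.


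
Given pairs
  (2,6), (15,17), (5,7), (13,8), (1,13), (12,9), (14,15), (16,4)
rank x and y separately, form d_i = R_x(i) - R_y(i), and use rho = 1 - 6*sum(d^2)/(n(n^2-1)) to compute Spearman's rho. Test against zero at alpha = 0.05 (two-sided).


Step 1: Rank x and y separately (midranks; no ties here).
rank(x): 2->2, 15->7, 5->3, 13->5, 1->1, 12->4, 14->6, 16->8
rank(y): 6->2, 17->8, 7->3, 8->4, 13->6, 9->5, 15->7, 4->1
Step 2: d_i = R_x(i) - R_y(i); compute d_i^2.
  (2-2)^2=0, (7-8)^2=1, (3-3)^2=0, (5-4)^2=1, (1-6)^2=25, (4-5)^2=1, (6-7)^2=1, (8-1)^2=49
sum(d^2) = 78.
Step 3: rho = 1 - 6*78 / (8*(8^2 - 1)) = 1 - 468/504 = 0.071429.
Step 4: Under H0, t = rho * sqrt((n-2)/(1-rho^2)) = 0.1754 ~ t(6).
Step 5: Two-sided p-value from the t-distribution with 6 df = 0.866526.
Step 6: alpha = 0.05. fail to reject H0.

rho = 0.0714, p = 0.866526, fail to reject H0 at alpha = 0.05.


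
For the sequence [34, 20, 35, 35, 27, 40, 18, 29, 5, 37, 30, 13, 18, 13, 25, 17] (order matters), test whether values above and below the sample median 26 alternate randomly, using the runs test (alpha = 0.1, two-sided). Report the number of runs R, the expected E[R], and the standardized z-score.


Step 1: Compute median = 26; label A = above, B = below.
Labels in order: ABAAAABABAABBBBB  (n_A = 8, n_B = 8)
Step 2: Count runs R = 8.
Step 3: Under H0 (random ordering), E[R] = 2*n_A*n_B/(n_A+n_B) + 1 = 2*8*8/16 + 1 = 9.0000.
        Var[R] = 2*n_A*n_B*(2*n_A*n_B - n_A - n_B) / ((n_A+n_B)^2 * (n_A+n_B-1)) = 14336/3840 = 3.7333.
        SD[R] = 1.9322.
Step 4: Continuity-corrected z = (R + 0.5 - E[R]) / SD[R] = (8 + 0.5 - 9.0000) / 1.9322 = -0.2588.
Step 5: Two-sided p-value via normal approximation = 2*(1 - Phi(|z|)) = 0.795809.
Step 6: alpha = 0.1. fail to reject H0.

R = 8, z = -0.2588, p = 0.795809, fail to reject H0.


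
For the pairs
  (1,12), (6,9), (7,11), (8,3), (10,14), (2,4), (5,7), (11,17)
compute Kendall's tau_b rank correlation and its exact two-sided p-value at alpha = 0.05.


Step 1: Enumerate the 28 unordered pairs (i,j) with i<j and classify each by sign(x_j-x_i) * sign(y_j-y_i).
  (1,2):dx=+5,dy=-3->D; (1,3):dx=+6,dy=-1->D; (1,4):dx=+7,dy=-9->D; (1,5):dx=+9,dy=+2->C
  (1,6):dx=+1,dy=-8->D; (1,7):dx=+4,dy=-5->D; (1,8):dx=+10,dy=+5->C; (2,3):dx=+1,dy=+2->C
  (2,4):dx=+2,dy=-6->D; (2,5):dx=+4,dy=+5->C; (2,6):dx=-4,dy=-5->C; (2,7):dx=-1,dy=-2->C
  (2,8):dx=+5,dy=+8->C; (3,4):dx=+1,dy=-8->D; (3,5):dx=+3,dy=+3->C; (3,6):dx=-5,dy=-7->C
  (3,7):dx=-2,dy=-4->C; (3,8):dx=+4,dy=+6->C; (4,5):dx=+2,dy=+11->C; (4,6):dx=-6,dy=+1->D
  (4,7):dx=-3,dy=+4->D; (4,8):dx=+3,dy=+14->C; (5,6):dx=-8,dy=-10->C; (5,7):dx=-5,dy=-7->C
  (5,8):dx=+1,dy=+3->C; (6,7):dx=+3,dy=+3->C; (6,8):dx=+9,dy=+13->C; (7,8):dx=+6,dy=+10->C
Step 2: C = 19, D = 9, total pairs = 28.
Step 3: tau = (C - D)/(n(n-1)/2) = (19 - 9)/28 = 0.357143.
Step 4: Exact two-sided p-value (enumerate n! = 40320 permutations of y under H0): p = 0.275099.
Step 5: alpha = 0.05. fail to reject H0.

tau_b = 0.3571 (C=19, D=9), p = 0.275099, fail to reject H0.


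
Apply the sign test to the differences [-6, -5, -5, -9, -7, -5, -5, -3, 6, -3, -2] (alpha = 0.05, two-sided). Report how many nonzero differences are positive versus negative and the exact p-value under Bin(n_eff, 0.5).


Step 1: Discard zero differences. Original n = 11; n_eff = number of nonzero differences = 11.
Nonzero differences (with sign): -6, -5, -5, -9, -7, -5, -5, -3, +6, -3, -2
Step 2: Count signs: positive = 1, negative = 10.
Step 3: Under H0: P(positive) = 0.5, so the number of positives S ~ Bin(11, 0.5).
Step 4: Two-sided exact p-value = sum of Bin(11,0.5) probabilities at or below the observed probability = 0.011719.
Step 5: alpha = 0.05. reject H0.

n_eff = 11, pos = 1, neg = 10, p = 0.011719, reject H0.


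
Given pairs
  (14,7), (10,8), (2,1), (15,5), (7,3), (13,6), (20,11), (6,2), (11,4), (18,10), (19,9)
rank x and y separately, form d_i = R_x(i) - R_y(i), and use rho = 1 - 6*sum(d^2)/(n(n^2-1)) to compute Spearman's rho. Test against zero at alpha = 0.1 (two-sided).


Step 1: Rank x and y separately (midranks; no ties here).
rank(x): 14->7, 10->4, 2->1, 15->8, 7->3, 13->6, 20->11, 6->2, 11->5, 18->9, 19->10
rank(y): 7->7, 8->8, 1->1, 5->5, 3->3, 6->6, 11->11, 2->2, 4->4, 10->10, 9->9
Step 2: d_i = R_x(i) - R_y(i); compute d_i^2.
  (7-7)^2=0, (4-8)^2=16, (1-1)^2=0, (8-5)^2=9, (3-3)^2=0, (6-6)^2=0, (11-11)^2=0, (2-2)^2=0, (5-4)^2=1, (9-10)^2=1, (10-9)^2=1
sum(d^2) = 28.
Step 3: rho = 1 - 6*28 / (11*(11^2 - 1)) = 1 - 168/1320 = 0.872727.
Step 4: Under H0, t = rho * sqrt((n-2)/(1-rho^2)) = 5.3628 ~ t(9).
Step 5: Two-sided p-value from the t-distribution with 9 df = 0.000455.
Step 6: alpha = 0.1. reject H0.

rho = 0.8727, p = 0.000455, reject H0 at alpha = 0.1.


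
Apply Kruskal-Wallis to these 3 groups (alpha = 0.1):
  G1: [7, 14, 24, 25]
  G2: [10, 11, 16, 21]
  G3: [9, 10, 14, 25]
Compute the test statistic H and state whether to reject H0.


Step 1: Combine all N = 12 observations and assign midranks.
sorted (value, group, rank): (7,G1,1), (9,G3,2), (10,G2,3.5), (10,G3,3.5), (11,G2,5), (14,G1,6.5), (14,G3,6.5), (16,G2,8), (21,G2,9), (24,G1,10), (25,G1,11.5), (25,G3,11.5)
Step 2: Sum ranks within each group.
R_1 = 29 (n_1 = 4)
R_2 = 25.5 (n_2 = 4)
R_3 = 23.5 (n_3 = 4)
Step 3: H = 12/(N(N+1)) * sum(R_i^2/n_i) - 3(N+1)
     = 12/(12*13) * (29^2/4 + 25.5^2/4 + 23.5^2/4) - 3*13
     = 0.076923 * 510.875 - 39
     = 0.298077.
Step 4: Ties present; correction factor C = 1 - 18/(12^3 - 12) = 0.989510. Corrected H = 0.298077 / 0.989510 = 0.301237.
Step 5: Under H0, H ~ chi^2(2); p-value = 0.860176.
Step 6: alpha = 0.1. fail to reject H0.

H = 0.3012, df = 2, p = 0.860176, fail to reject H0.


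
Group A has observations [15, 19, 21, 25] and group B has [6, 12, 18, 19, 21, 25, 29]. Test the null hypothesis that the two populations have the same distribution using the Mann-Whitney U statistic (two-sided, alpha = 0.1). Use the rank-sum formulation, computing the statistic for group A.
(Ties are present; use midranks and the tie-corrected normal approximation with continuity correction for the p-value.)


Step 1: Combine and sort all 11 observations; assign midranks.
sorted (value, group): (6,Y), (12,Y), (15,X), (18,Y), (19,X), (19,Y), (21,X), (21,Y), (25,X), (25,Y), (29,Y)
ranks: 6->1, 12->2, 15->3, 18->4, 19->5.5, 19->5.5, 21->7.5, 21->7.5, 25->9.5, 25->9.5, 29->11
Step 2: Rank sum for X: R1 = 3 + 5.5 + 7.5 + 9.5 = 25.5.
Step 3: U_X = R1 - n1(n1+1)/2 = 25.5 - 4*5/2 = 25.5 - 10 = 15.5.
       U_Y = n1*n2 - U_X = 28 - 15.5 = 12.5.
Step 4: Ties are present, so use the tie-corrected normal approximation (with continuity correction) for the p-value.
Step 5: p-value = 0.849087; compare to alpha = 0.1. fail to reject H0.

U_X = 15.5, p = 0.849087, fail to reject H0 at alpha = 0.1.


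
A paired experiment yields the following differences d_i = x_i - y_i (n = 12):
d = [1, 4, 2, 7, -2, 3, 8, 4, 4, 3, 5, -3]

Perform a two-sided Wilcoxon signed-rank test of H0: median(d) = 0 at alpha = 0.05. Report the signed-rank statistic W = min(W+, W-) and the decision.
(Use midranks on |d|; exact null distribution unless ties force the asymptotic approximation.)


Step 1: Drop any zero differences (none here) and take |d_i|.
|d| = [1, 4, 2, 7, 2, 3, 8, 4, 4, 3, 5, 3]
Step 2: Midrank |d_i| (ties get averaged ranks).
ranks: |1|->1, |4|->8, |2|->2.5, |7|->11, |2|->2.5, |3|->5, |8|->12, |4|->8, |4|->8, |3|->5, |5|->10, |3|->5
Step 3: Attach original signs; sum ranks with positive sign and with negative sign.
W+ = 1 + 8 + 2.5 + 11 + 5 + 12 + 8 + 8 + 5 + 10 = 70.5
W- = 2.5 + 5 = 7.5
(Check: W+ + W- = 78 should equal n(n+1)/2 = 78.)
Step 4: Test statistic W = min(W+, W-) = 7.5.
Step 5: Ties in |d|, so use the tie-corrected normal approximation.
        E[W] = n(n+1)/4 = 12*13/4 = 39.
        Tie groups: |d|=2 (t=2), |d|=3 (t=3), |d|=4 (t=3); sum(t^3 - t) = 54.
        Var[W] = n(n+1)(2n+1)/24 - sum(t^3-t)/48 = 3900/24 - 54/48 = 161.375.
        z = (W - E[W]) / sqrt(Var[W]) = (7.5 - 39) / 12.7033 = -2.4797.
        Two-sided p = 2*Phi(z) = 0.013151.
Step 6: alpha = 0.05. reject H0.

W+ = 70.5, W- = 7.5, W = min = 7.5, p = 0.013151, reject H0.


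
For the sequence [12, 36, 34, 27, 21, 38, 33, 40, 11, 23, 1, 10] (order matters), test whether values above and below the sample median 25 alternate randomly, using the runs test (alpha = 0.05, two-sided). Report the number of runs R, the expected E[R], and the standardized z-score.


Step 1: Compute median = 25; label A = above, B = below.
Labels in order: BAAABAAABBBB  (n_A = 6, n_B = 6)
Step 2: Count runs R = 5.
Step 3: Under H0 (random ordering), E[R] = 2*n_A*n_B/(n_A+n_B) + 1 = 2*6*6/12 + 1 = 7.0000.
        Var[R] = 2*n_A*n_B*(2*n_A*n_B - n_A - n_B) / ((n_A+n_B)^2 * (n_A+n_B-1)) = 4320/1584 = 2.7273.
        SD[R] = 1.6514.
Step 4: Continuity-corrected z = (R + 0.5 - E[R]) / SD[R] = (5 + 0.5 - 7.0000) / 1.6514 = -0.9083.
Step 5: Two-sided p-value via normal approximation = 2*(1 - Phi(|z|)) = 0.363722.
Step 6: alpha = 0.05. fail to reject H0.

R = 5, z = -0.9083, p = 0.363722, fail to reject H0.


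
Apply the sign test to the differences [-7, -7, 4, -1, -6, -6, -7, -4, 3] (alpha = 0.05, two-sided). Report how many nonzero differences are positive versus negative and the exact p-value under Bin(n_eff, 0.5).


Step 1: Discard zero differences. Original n = 9; n_eff = number of nonzero differences = 9.
Nonzero differences (with sign): -7, -7, +4, -1, -6, -6, -7, -4, +3
Step 2: Count signs: positive = 2, negative = 7.
Step 3: Under H0: P(positive) = 0.5, so the number of positives S ~ Bin(9, 0.5).
Step 4: Two-sided exact p-value = sum of Bin(9,0.5) probabilities at or below the observed probability = 0.179688.
Step 5: alpha = 0.05. fail to reject H0.

n_eff = 9, pos = 2, neg = 7, p = 0.179688, fail to reject H0.


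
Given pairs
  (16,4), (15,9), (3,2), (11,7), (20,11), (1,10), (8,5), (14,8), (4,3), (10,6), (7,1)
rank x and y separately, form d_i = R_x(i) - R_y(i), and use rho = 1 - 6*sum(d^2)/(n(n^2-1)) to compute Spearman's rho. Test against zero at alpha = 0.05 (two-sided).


Step 1: Rank x and y separately (midranks; no ties here).
rank(x): 16->10, 15->9, 3->2, 11->7, 20->11, 1->1, 8->5, 14->8, 4->3, 10->6, 7->4
rank(y): 4->4, 9->9, 2->2, 7->7, 11->11, 10->10, 5->5, 8->8, 3->3, 6->6, 1->1
Step 2: d_i = R_x(i) - R_y(i); compute d_i^2.
  (10-4)^2=36, (9-9)^2=0, (2-2)^2=0, (7-7)^2=0, (11-11)^2=0, (1-10)^2=81, (5-5)^2=0, (8-8)^2=0, (3-3)^2=0, (6-6)^2=0, (4-1)^2=9
sum(d^2) = 126.
Step 3: rho = 1 - 6*126 / (11*(11^2 - 1)) = 1 - 756/1320 = 0.427273.
Step 4: Under H0, t = rho * sqrt((n-2)/(1-rho^2)) = 1.4177 ~ t(9).
Step 5: Two-sided p-value from the t-distribution with 9 df = 0.189944.
Step 6: alpha = 0.05. fail to reject H0.

rho = 0.4273, p = 0.189944, fail to reject H0 at alpha = 0.05.


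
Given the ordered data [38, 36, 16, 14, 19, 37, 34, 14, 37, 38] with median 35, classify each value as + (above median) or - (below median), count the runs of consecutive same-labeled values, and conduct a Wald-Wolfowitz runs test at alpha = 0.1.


Step 1: Compute median = 35; label A = above, B = below.
Labels in order: AABBBABBAA  (n_A = 5, n_B = 5)
Step 2: Count runs R = 5.
Step 3: Under H0 (random ordering), E[R] = 2*n_A*n_B/(n_A+n_B) + 1 = 2*5*5/10 + 1 = 6.0000.
        Var[R] = 2*n_A*n_B*(2*n_A*n_B - n_A - n_B) / ((n_A+n_B)^2 * (n_A+n_B-1)) = 2000/900 = 2.2222.
        SD[R] = 1.4907.
Step 4: Continuity-corrected z = (R + 0.5 - E[R]) / SD[R] = (5 + 0.5 - 6.0000) / 1.4907 = -0.3354.
Step 5: Two-sided p-value via normal approximation = 2*(1 - Phi(|z|)) = 0.737316.
Step 6: alpha = 0.1. fail to reject H0.

R = 5, z = -0.3354, p = 0.737316, fail to reject H0.


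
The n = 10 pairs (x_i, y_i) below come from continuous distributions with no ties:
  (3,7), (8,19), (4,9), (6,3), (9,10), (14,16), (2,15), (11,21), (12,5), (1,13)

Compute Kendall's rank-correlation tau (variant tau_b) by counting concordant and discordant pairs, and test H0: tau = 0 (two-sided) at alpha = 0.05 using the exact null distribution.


Step 1: Enumerate the 45 unordered pairs (i,j) with i<j and classify each by sign(x_j-x_i) * sign(y_j-y_i).
  (1,2):dx=+5,dy=+12->C; (1,3):dx=+1,dy=+2->C; (1,4):dx=+3,dy=-4->D; (1,5):dx=+6,dy=+3->C
  (1,6):dx=+11,dy=+9->C; (1,7):dx=-1,dy=+8->D; (1,8):dx=+8,dy=+14->C; (1,9):dx=+9,dy=-2->D
  (1,10):dx=-2,dy=+6->D; (2,3):dx=-4,dy=-10->C; (2,4):dx=-2,dy=-16->C; (2,5):dx=+1,dy=-9->D
  (2,6):dx=+6,dy=-3->D; (2,7):dx=-6,dy=-4->C; (2,8):dx=+3,dy=+2->C; (2,9):dx=+4,dy=-14->D
  (2,10):dx=-7,dy=-6->C; (3,4):dx=+2,dy=-6->D; (3,5):dx=+5,dy=+1->C; (3,6):dx=+10,dy=+7->C
  (3,7):dx=-2,dy=+6->D; (3,8):dx=+7,dy=+12->C; (3,9):dx=+8,dy=-4->D; (3,10):dx=-3,dy=+4->D
  (4,5):dx=+3,dy=+7->C; (4,6):dx=+8,dy=+13->C; (4,7):dx=-4,dy=+12->D; (4,8):dx=+5,dy=+18->C
  (4,9):dx=+6,dy=+2->C; (4,10):dx=-5,dy=+10->D; (5,6):dx=+5,dy=+6->C; (5,7):dx=-7,dy=+5->D
  (5,8):dx=+2,dy=+11->C; (5,9):dx=+3,dy=-5->D; (5,10):dx=-8,dy=+3->D; (6,7):dx=-12,dy=-1->C
  (6,8):dx=-3,dy=+5->D; (6,9):dx=-2,dy=-11->C; (6,10):dx=-13,dy=-3->C; (7,8):dx=+9,dy=+6->C
  (7,9):dx=+10,dy=-10->D; (7,10):dx=-1,dy=-2->C; (8,9):dx=+1,dy=-16->D; (8,10):dx=-10,dy=-8->C
  (9,10):dx=-11,dy=+8->D
Step 2: C = 25, D = 20, total pairs = 45.
Step 3: tau = (C - D)/(n(n-1)/2) = (25 - 20)/45 = 0.111111.
Step 4: Exact two-sided p-value (enumerate n! = 3628800 permutations of y under H0): p = 0.727490.
Step 5: alpha = 0.05. fail to reject H0.

tau_b = 0.1111 (C=25, D=20), p = 0.727490, fail to reject H0.
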